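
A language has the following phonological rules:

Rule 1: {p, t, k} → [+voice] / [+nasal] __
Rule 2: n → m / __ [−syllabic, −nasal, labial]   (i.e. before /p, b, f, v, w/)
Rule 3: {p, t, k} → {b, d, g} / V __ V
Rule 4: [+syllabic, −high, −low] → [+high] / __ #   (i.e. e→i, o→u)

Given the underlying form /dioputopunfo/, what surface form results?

Rule 1 (post-nasal voicing): no segment meets the environment; /dioputopunfo/ is unchanged.
Rule 2 (nasal place assimilation): /n/ precedes the labial consonant /f/, so it assimilates in place to [m]. /dioputopunfo/ → dioputopumfo.
Rule 3 (intervocalic voicing): /p/ is a voiceless stop between vowels /o/ and /u/, so it voices to [b]. /t/ is a voiceless stop between vowels /u/ and /o/, so it voices to [d]. /p/ is a voiceless stop between vowels /o/ and /u/, so it voices to [b]. /dioputopumfo/ → diobudobumfo.
Rule 4 (final vowel raising): /o/ is a mid vowel in word-final position, so it raises to [u]. /diobudobumfo/ → diobudobumfu.

diobudobumfu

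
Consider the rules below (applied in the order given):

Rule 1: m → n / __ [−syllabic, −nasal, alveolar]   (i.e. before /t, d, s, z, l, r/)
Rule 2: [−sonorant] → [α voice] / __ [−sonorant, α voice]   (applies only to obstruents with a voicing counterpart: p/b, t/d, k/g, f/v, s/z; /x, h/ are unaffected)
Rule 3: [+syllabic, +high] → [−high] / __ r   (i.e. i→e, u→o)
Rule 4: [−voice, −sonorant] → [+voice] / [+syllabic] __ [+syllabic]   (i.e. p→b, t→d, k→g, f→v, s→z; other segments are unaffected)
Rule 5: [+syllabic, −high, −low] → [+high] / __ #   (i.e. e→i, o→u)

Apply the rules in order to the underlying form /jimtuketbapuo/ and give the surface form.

Rule 1 (nasal place assimilation): /m/ precedes the alveolar consonant /t/, so it assimilates in place to [n]. /jimtuketbapuo/ → jintuketbapuo.
Rule 2 (regressive voicing assimilation): /t/ precedes the voiced obstruent /b/, so it voices to [d] by assimilation. /jintuketbapuo/ → jintukedbapuo.
Rule 3 (pre-rhotic lowering): no segment meets the environment; /jintukedbapuo/ is unchanged.
Rule 4 (intervocalic voicing): /k/ is a voiceless obstruent between vowels /u/ and /e/, so it voices to [g]. /p/ is a voiceless obstruent between vowels /a/ and /u/, so it voices to [b]. /jintukedbapuo/ → jintugedbabuo.
Rule 5 (final vowel raising): /o/ is a mid vowel in word-final position, so it raises to [u]. /jintugedbabuo/ → jintugedbabuu.

jintugedbabuu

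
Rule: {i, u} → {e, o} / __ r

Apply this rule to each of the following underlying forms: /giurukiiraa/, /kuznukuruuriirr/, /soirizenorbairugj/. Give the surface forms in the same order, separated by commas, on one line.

/giurukiiraa/: /u/ is a high vowel immediately before /r/, so it lowers to [o]. /i/ is a high vowel immediately before /r/, so it lowers to [e]. → [giorukieraa].
/kuznukuruuriirr/: /u/ is a high vowel immediately before /r/, so it lowers to [o]. /u/ is a high vowel immediately before /r/, so it lowers to [o]. /i/ is a high vowel immediately before /r/, so it lowers to [e]. → [kuznukoruorierr].
/soirizenorbairugj/: /i/ is a high vowel immediately before /r/, so it lowers to [e]. /i/ is a high vowel immediately before /r/, so it lowers to [e]. → [soerizenorbaerugj].

giorukieraa, kuznukoruorierr, soerizenorbaerugj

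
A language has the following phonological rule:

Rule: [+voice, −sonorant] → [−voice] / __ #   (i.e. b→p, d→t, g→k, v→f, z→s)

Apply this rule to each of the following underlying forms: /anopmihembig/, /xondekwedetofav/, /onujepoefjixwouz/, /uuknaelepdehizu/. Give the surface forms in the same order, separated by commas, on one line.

anopmihembik, xondekwedetofaf, onujepoefjixwous, uuknaelepdehizu

/anopmihembig/: /g/ is a voiced obstruent in word-final position, so it devoices to [k]. → [anopmihembik].
/xondekwedetofav/: /v/ is a voiced obstruent in word-final position, so it devoices to [f]. → [xondekwedetofaf].
/onujepoefjixwouz/: /z/ is a voiced obstruent in word-final position, so it devoices to [s]. → [onujepoefjixwous].
/uuknaelepdehizu/: the rule's environment is not met; surfaces unchanged as [uuknaelepdehizu].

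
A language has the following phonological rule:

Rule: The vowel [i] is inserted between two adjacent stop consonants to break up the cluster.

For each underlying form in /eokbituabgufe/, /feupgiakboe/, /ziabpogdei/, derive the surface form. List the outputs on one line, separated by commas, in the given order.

eokibituabigufe, feupigiakiboe, ziabipogidei

/eokbituabgufe/: /k/ and /b/ form a stop–stop cluster, so [i] is inserted between them. /b/ and /g/ form a stop–stop cluster, so [i] is inserted between them. → [eokibituabigufe].
/feupgiakboe/: /p/ and /g/ form a stop–stop cluster, so [i] is inserted between them. /k/ and /b/ form a stop–stop cluster, so [i] is inserted between them. → [feupigiakiboe].
/ziabpogdei/: /b/ and /p/ form a stop–stop cluster, so [i] is inserted between them. /g/ and /d/ form a stop–stop cluster, so [i] is inserted between them. → [ziabipogidei].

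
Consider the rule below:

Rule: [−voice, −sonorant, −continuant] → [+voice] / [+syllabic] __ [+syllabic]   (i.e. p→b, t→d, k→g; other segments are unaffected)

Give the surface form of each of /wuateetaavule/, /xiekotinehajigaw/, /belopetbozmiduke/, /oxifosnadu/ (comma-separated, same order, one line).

/wuateetaavule/: /t/ is a voiceless stop between vowels /a/ and /e/, so it voices to [d]. /t/ is a voiceless stop between vowels /e/ and /a/, so it voices to [d]. → [wuadeedaavule].
/xiekotinehajigaw/: /k/ is a voiceless stop between vowels /e/ and /o/, so it voices to [g]. /t/ is a voiceless stop between vowels /o/ and /i/, so it voices to [d]. → [xiegodinehajigaw].
/belopetbozmiduke/: /p/ is a voiceless stop between vowels /o/ and /e/, so it voices to [b]. /k/ is a voiceless stop between vowels /u/ and /e/, so it voices to [g]. → [belobetbozmiduge].
/oxifosnadu/: the rule's environment is not met; surfaces unchanged as [oxifosnadu].

wuadeedaavule, xiegodinehajigaw, belobetbozmiduge, oxifosnadu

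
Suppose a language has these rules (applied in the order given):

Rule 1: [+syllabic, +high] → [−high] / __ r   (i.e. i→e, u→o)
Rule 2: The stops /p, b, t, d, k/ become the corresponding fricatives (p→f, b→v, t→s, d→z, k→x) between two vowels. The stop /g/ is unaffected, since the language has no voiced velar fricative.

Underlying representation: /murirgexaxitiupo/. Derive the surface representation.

morergexaxisiufo

Rule 1 (pre-rhotic lowering): /u/ is a high vowel immediately before /r/, so it lowers to [o]. /i/ is a high vowel immediately before /r/, so it lowers to [e]. /murirgexaxitiupo/ → morergexaxitiupo.
Rule 2 (intervocalic spirantization): /t/ is a stop between vowels /i/ and /i/, so it spirantizes to the fricative [s]. /p/ is a stop between vowels /u/ and /o/, so it spirantizes to the fricative [f]. /morergexaxitiupo/ → morergexaxisiufo.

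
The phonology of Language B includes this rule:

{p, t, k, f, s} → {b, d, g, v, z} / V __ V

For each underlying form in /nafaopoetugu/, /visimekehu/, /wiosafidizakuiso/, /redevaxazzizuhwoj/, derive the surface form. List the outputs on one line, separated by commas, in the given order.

navaoboedugu, vizimegehu, wiozavidizaguizo, redevaxazzizuhwoj

/nafaopoetugu/: /f/ is a voiceless obstruent between vowels /a/ and /a/, so it voices to [v]. /p/ is a voiceless obstruent between vowels /o/ and /o/, so it voices to [b]. /t/ is a voiceless obstruent between vowels /e/ and /u/, so it voices to [d]. → [navaoboedugu].
/visimekehu/: /s/ is a voiceless obstruent between vowels /i/ and /i/, so it voices to [z]. /k/ is a voiceless obstruent between vowels /e/ and /e/, so it voices to [g]. → [vizimegehu].
/wiosafidizakuiso/: /s/ is a voiceless obstruent between vowels /o/ and /a/, so it voices to [z]. /f/ is a voiceless obstruent between vowels /a/ and /i/, so it voices to [v]. /k/ is a voiceless obstruent between vowels /a/ and /u/, so it voices to [g]. /s/ is a voiceless obstruent between vowels /i/ and /o/, so it voices to [z]. → [wiozavidizaguizo].
/redevaxazzizuhwoj/: the rule's environment is not met; surfaces unchanged as [redevaxazzizuhwoj].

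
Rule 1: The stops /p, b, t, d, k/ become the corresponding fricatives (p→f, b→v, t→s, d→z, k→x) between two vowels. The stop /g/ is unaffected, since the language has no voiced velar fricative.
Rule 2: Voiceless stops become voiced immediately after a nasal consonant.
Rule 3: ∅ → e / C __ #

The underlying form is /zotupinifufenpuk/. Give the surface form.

Rule 1 (intervocalic spirantization): /t/ is a stop between vowels /o/ and /u/, so it spirantizes to the fricative [s]. /p/ is a stop between vowels /u/ and /i/, so it spirantizes to the fricative [f]. /zotupinifufenpuk/ → zosufinifufenpuk.
Rule 2 (post-nasal voicing): /p/ is a voiceless stop immediately after the nasal /n/, so it voices to [b]. /zosufinifufenpuk/ → zosufinifufenbuk.
Rule 3 (final e-epenthesis): the form ends in the consonant /k/, so [e] is inserted word-finally. /zosufinifufenbuk/ → zosufinifufenbuke.

zosufinifufenbuke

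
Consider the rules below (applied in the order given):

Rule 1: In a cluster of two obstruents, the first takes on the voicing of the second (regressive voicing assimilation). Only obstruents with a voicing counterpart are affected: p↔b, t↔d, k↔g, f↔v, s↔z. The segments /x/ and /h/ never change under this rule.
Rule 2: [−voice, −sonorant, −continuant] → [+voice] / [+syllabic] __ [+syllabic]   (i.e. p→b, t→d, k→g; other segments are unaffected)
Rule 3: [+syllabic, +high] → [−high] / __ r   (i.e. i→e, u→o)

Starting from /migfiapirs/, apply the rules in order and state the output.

Rule 1 (regressive voicing assimilation): /g/ precedes the voiceless obstruent /f/, so it devoices to [k] by assimilation. /migfiapirs/ → mikfiapirs.
Rule 2 (intervocalic voicing): /p/ is a voiceless stop between vowels /a/ and /i/, so it voices to [b]. /mikfiapirs/ → mikfiabirs.
Rule 3 (pre-rhotic lowering): /i/ is a high vowel immediately before /r/, so it lowers to [e]. /mikfiabirs/ → mikfiabers.

mikfiabers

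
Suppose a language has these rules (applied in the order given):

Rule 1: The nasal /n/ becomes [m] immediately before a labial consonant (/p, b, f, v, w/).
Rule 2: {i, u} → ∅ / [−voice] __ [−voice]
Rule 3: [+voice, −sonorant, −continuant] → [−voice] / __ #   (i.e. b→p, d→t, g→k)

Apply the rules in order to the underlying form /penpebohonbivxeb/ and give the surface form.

pempebohombivxep

Rule 1 (nasal place assimilation): /n/ precedes the labial consonant /p/, so it assimilates in place to [m]. /n/ precedes the labial consonant /b/, so it assimilates in place to [m]. /penpebohonbivxeb/ → pempebohombivxeb.
Rule 2 (high vowel syncope): no segment meets the environment; /pempebohombivxeb/ is unchanged.
Rule 3 (final devoicing): /b/ is a voiced stop in word-final position, so it devoices to [p]. /pempebohombivxeb/ → pempebohombivxep.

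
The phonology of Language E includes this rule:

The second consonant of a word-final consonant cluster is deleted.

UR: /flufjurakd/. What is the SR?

/d/ is the second consonant of a word-final cluster /kd/, so it deletes.
The other instances of /f/, /l/, /j/, /r/, /k/ do not occur in the required environment and remain unchanged.
Surface form: [flufjurak].

flufjurak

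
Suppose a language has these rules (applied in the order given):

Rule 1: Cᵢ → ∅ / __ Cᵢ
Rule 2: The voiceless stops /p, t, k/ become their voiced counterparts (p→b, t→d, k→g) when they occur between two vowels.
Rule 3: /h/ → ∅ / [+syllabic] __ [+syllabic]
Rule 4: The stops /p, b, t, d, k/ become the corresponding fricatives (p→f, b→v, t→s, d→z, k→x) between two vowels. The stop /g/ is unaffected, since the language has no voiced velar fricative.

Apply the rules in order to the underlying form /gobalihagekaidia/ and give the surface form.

govaliagegaizia

Rule 1 (degemination): no segment meets the environment; /gobalihagekaidia/ is unchanged.
Rule 2 (intervocalic voicing): /k/ is a voiceless stop between vowels /e/ and /a/, so it voices to [g]. /gobalihagekaidia/ → gobalihagegaidia.
Rule 3 (intervocalic h-deletion): /h/ occurs between vowels /i/ and /a/, so it deletes. /gobalihagegaidia/ → gobaliagegaidia.
Rule 4 (intervocalic spirantization): /b/ is a stop between vowels /o/ and /a/, so it spirantizes to the fricative [v]. /d/ is a stop between vowels /i/ and /i/, so it spirantizes to the fricative [z]. /gobaliagegaidia/ → govaliagegaizia.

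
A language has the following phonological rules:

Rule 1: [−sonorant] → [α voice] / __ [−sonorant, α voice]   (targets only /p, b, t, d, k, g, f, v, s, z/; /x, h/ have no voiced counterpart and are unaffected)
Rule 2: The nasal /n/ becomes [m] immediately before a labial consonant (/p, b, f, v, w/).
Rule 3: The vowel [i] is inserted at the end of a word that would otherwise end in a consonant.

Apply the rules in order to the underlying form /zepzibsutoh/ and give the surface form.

zebzipsutohi

Rule 1 (regressive voicing assimilation): /p/ precedes the voiced obstruent /z/, so it voices to [b] by assimilation. /b/ precedes the voiceless obstruent /s/, so it devoices to [p] by assimilation. /zepzibsutoh/ → zebzipsutoh.
Rule 2 (nasal place assimilation): no segment meets the environment; /zebzipsutoh/ is unchanged.
Rule 3 (final i-epenthesis): the form ends in the consonant /h/, so [i] is inserted word-finally. /zebzipsutoh/ → zebzipsutohi.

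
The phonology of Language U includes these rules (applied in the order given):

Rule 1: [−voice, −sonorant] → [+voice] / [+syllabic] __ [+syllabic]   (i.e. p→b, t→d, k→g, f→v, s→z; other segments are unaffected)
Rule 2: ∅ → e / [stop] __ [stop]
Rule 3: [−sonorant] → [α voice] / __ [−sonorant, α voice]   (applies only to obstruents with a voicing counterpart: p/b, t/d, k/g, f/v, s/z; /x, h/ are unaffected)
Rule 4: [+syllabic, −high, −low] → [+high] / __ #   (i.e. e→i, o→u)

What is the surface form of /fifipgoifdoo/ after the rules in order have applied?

fivipegoivdou

Rule 1 (intervocalic voicing): /f/ is a voiceless obstruent between vowels /i/ and /i/, so it voices to [v]. /fifipgoifdoo/ → fivipgoifdoo.
Rule 2 (stop-cluster e-epenthesis): /p/ and /g/ form a stop–stop cluster, so [e] is inserted between them. /fivipgoifdoo/ → fivipegoifdoo.
Rule 3 (regressive voicing assimilation): /f/ precedes the voiced obstruent /d/, so it voices to [v] by assimilation. /fivipegoifdoo/ → fivipegoivdoo.
Rule 4 (final vowel raising): /o/ is a mid vowel in word-final position, so it raises to [u]. /fivipegoivdoo/ → fivipegoivdou.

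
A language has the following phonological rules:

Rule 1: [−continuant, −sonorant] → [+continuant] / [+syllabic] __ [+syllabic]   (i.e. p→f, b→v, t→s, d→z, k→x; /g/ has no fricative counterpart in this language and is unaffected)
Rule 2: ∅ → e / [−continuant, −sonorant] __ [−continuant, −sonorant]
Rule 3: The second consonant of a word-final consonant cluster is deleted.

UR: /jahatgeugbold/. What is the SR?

jahategeugebol

Rule 1 (intervocalic spirantization): no segment meets the environment; /jahatgeugbold/ is unchanged.
Rule 2 (stop-cluster e-epenthesis): /t/ and /g/ form a stop–stop cluster, so [e] is inserted between them. /g/ and /b/ form a stop–stop cluster, so [e] is inserted between them. /jahatgeugbold/ → jahategeugebold.
Rule 3 (final cluster simplification): /d/ is the second consonant of a word-final cluster /ld/, so it deletes. /jahategeugebold/ → jahategeugebol.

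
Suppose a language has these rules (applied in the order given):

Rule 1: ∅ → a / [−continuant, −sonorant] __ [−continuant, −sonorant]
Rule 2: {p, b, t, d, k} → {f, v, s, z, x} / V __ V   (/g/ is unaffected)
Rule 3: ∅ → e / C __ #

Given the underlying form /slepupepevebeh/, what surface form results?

Rule 1 (stop-cluster a-epenthesis): no segment meets the environment; /slepupepevebeh/ is unchanged.
Rule 2 (intervocalic spirantization): /p/ is a stop between vowels /e/ and /u/, so it spirantizes to the fricative [f]. /p/ is a stop between vowels /u/ and /e/, so it spirantizes to the fricative [f]. /p/ is a stop between vowels /e/ and /e/, so it spirantizes to the fricative [f]. /b/ is a stop between vowels /e/ and /e/, so it spirantizes to the fricative [v]. /slepupepevebeh/ → slefufefeveveh.
Rule 3 (final e-epenthesis): the form ends in the consonant /h/, so [e] is inserted word-finally. /slefufefeveveh/ → slefufefevevehe.

slefufefevevehe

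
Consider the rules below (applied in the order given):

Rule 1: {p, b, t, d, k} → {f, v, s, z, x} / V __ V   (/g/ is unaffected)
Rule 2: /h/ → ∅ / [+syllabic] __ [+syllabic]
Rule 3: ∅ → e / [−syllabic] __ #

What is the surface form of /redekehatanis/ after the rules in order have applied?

Rule 1 (intervocalic spirantization): /d/ is a stop between vowels /e/ and /e/, so it spirantizes to the fricative [z]. /k/ is a stop between vowels /e/ and /e/, so it spirantizes to the fricative [x]. /t/ is a stop between vowels /a/ and /a/, so it spirantizes to the fricative [s]. /redekehatanis/ → rezexehasanis.
Rule 2 (intervocalic h-deletion): /h/ occurs between vowels /e/ and /a/, so it deletes. /rezexehasanis/ → rezexeasanis.
Rule 3 (final e-epenthesis): the form ends in the consonant /s/, so [e] is inserted word-finally. /rezexeasanis/ → rezexeasanise.

rezexeasanise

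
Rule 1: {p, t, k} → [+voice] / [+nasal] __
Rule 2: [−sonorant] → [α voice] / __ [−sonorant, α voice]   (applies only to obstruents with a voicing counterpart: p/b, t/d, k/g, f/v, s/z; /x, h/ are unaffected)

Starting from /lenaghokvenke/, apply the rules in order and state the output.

Rule 1 (post-nasal voicing): /k/ is a voiceless stop immediately after the nasal /n/, so it voices to [g]. /lenaghokvenke/ → lenaghokvenge.
Rule 2 (regressive voicing assimilation): /g/ precedes the voiceless obstruent /h/, so it devoices to [k] by assimilation. /k/ precedes the voiced obstruent /v/, so it voices to [g] by assimilation. /lenaghokvenge/ → lenakhogvenge.

lenakhogvenge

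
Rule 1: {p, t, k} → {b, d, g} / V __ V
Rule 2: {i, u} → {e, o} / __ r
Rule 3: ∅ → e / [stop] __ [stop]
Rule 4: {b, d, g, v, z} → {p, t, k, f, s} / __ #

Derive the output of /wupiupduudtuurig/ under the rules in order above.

wubiupeduudetuorik

Rule 1 (intervocalic voicing): /p/ is a voiceless stop between vowels /u/ and /i/, so it voices to [b]. /wupiupduudtuurig/ → wubiupduudtuurig.
Rule 2 (pre-rhotic lowering): /u/ is a high vowel immediately before /r/, so it lowers to [o]. /wubiupduudtuurig/ → wubiupduudtuorig.
Rule 3 (stop-cluster e-epenthesis): /p/ and /d/ form a stop–stop cluster, so [e] is inserted between them. /d/ and /t/ form a stop–stop cluster, so [e] is inserted between them. /wubiupduudtuorig/ → wubiupeduudetuorig.
Rule 4 (final devoicing): /g/ is a voiced obstruent in word-final position, so it devoices to [k]. /wubiupeduudetuorig/ → wubiupeduudetuorik.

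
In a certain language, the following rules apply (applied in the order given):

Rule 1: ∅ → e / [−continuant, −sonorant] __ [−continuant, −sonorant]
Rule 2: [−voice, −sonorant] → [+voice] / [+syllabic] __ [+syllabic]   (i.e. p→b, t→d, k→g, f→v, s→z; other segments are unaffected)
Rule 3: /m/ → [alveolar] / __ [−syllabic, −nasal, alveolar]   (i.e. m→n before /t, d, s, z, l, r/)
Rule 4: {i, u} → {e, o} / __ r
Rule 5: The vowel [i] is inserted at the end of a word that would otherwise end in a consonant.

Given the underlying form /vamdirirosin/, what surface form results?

vandererozini

Rule 1 (stop-cluster e-epenthesis): no segment meets the environment; /vamdirirosin/ is unchanged.
Rule 2 (intervocalic voicing): /s/ is a voiceless obstruent between vowels /o/ and /i/, so it voices to [z]. /vamdirirosin/ → vamdirirozin.
Rule 3 (nasal place assimilation): /m/ precedes the alveolar consonant /d/, so it assimilates in place to [n]. /vamdirirozin/ → vandirirozin.
Rule 4 (pre-rhotic lowering): /i/ is a high vowel immediately before /r/, so it lowers to [e]. /i/ is a high vowel immediately before /r/, so it lowers to [e]. /vandirirozin/ → vandererozin.
Rule 5 (final i-epenthesis): the form ends in the consonant /n/, so [i] is inserted word-finally. /vandererozin/ → vandererozini.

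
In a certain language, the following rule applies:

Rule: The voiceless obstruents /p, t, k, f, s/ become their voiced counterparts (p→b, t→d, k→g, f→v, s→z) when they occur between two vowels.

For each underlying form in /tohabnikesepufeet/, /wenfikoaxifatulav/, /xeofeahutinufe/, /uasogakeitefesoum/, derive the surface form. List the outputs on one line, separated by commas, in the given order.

/tohabnikesepufeet/: /k/ is a voiceless obstruent between vowels /i/ and /e/, so it voices to [g]. /s/ is a voiceless obstruent between vowels /e/ and /e/, so it voices to [z]. /p/ is a voiceless obstruent between vowels /e/ and /u/, so it voices to [b]. /f/ is a voiceless obstruent between vowels /u/ and /e/, so it voices to [v]. → [tohabnigezebuveet].
/wenfikoaxifatulav/: /k/ is a voiceless obstruent between vowels /i/ and /o/, so it voices to [g]. /f/ is a voiceless obstruent between vowels /i/ and /a/, so it voices to [v]. /t/ is a voiceless obstruent between vowels /a/ and /u/, so it voices to [d]. → [wenfigoaxivadulav].
/xeofeahutinufe/: /f/ is a voiceless obstruent between vowels /o/ and /e/, so it voices to [v]. /t/ is a voiceless obstruent between vowels /u/ and /i/, so it voices to [d]. /f/ is a voiceless obstruent between vowels /u/ and /e/, so it voices to [v]. → [xeoveahudinuve].
/uasogakeitefesoum/: /s/ is a voiceless obstruent between vowels /a/ and /o/, so it voices to [z]. /k/ is a voiceless obstruent between vowels /a/ and /e/, so it voices to [g]. /t/ is a voiceless obstruent between vowels /i/ and /e/, so it voices to [d]. /f/ is a voiceless obstruent between vowels /e/ and /e/, so it voices to [v]. /s/ is a voiceless obstruent between vowels /e/ and /o/, so it voices to [z]. → [uazogageidevezoum].

tohabnigezebuveet, wenfigoaxivadulav, xeoveahudinuve, uazogageidevezoum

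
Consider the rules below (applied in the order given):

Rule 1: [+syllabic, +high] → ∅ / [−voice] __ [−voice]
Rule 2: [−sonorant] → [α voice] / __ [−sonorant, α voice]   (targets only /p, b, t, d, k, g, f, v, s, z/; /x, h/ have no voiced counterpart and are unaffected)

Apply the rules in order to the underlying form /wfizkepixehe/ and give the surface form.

wfiskepxehe

Rule 1 (high vowel syncope): /i/ is a high vowel flanked by voiceless consonants /p/ and /x/, so it deletes. /wfizkepixehe/ → wfizkepxehe.
Rule 2 (regressive voicing assimilation): /z/ precedes the voiceless obstruent /k/, so it devoices to [s] by assimilation. /wfizkepxehe/ → wfiskepxehe.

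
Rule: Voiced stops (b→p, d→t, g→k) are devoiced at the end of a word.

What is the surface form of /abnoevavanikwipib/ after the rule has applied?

/b/ is a voiced stop in word-final position, so it devoices to [p].
Surface form: [abnoevavanikwipip].

abnoevavanikwipip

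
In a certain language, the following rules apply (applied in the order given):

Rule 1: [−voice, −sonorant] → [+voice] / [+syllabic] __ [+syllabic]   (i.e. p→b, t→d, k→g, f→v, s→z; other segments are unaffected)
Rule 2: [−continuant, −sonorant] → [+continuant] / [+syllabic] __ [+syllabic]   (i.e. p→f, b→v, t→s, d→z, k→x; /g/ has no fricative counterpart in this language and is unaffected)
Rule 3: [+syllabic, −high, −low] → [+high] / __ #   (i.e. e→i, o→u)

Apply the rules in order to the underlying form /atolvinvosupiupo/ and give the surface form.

Rule 1 (intervocalic voicing): /t/ is a voiceless obstruent between vowels /a/ and /o/, so it voices to [d]. /s/ is a voiceless obstruent between vowels /o/ and /u/, so it voices to [z]. /p/ is a voiceless obstruent between vowels /u/ and /i/, so it voices to [b]. /p/ is a voiceless obstruent between vowels /u/ and /o/, so it voices to [b]. /atolvinvosupiupo/ → adolvinvozubiubo.
Rule 2 (intervocalic spirantization): /d/ is a stop between vowels /a/ and /o/, so it spirantizes to the fricative [z]. /b/ is a stop between vowels /u/ and /i/, so it spirantizes to the fricative [v]. /b/ is a stop between vowels /u/ and /o/, so it spirantizes to the fricative [v]. /adolvinvozubiubo/ → azolvinvozuviuvo.
Rule 3 (final vowel raising): /o/ is a mid vowel in word-final position, so it raises to [u]. /azolvinvozuviuvo/ → azolvinvozuviuvu.

azolvinvozuviuvu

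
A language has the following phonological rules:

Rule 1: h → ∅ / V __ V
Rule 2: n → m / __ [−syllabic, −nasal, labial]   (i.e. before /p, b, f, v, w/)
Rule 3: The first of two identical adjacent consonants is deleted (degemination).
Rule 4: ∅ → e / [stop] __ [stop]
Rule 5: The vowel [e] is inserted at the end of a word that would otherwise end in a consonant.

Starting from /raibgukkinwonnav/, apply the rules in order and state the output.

raibegukimwonave

Rule 1 (intervocalic h-deletion): no segment meets the environment; /raibgukkinwonnav/ is unchanged.
Rule 2 (nasal place assimilation): /n/ precedes the labial consonant /w/, so it assimilates in place to [m]. /raibgukkinwonnav/ → raibgukkimwonnav.
Rule 3 (degemination): /kk/ is a geminate; the first /k/ deletes. /nn/ is a geminate; the first /n/ deletes. /raibgukkimwonnav/ → raibgukimwonav.
Rule 4 (stop-cluster e-epenthesis): /b/ and /g/ form a stop–stop cluster, so [e] is inserted between them. /raibgukimwonav/ → raibegukimwonav.
Rule 5 (final e-epenthesis): the form ends in the consonant /v/, so [e] is inserted word-finally. /raibegukimwonav/ → raibegukimwonave.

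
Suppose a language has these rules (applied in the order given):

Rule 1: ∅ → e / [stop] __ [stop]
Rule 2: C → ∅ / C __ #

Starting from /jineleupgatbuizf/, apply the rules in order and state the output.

Rule 1 (stop-cluster e-epenthesis): /p/ and /g/ form a stop–stop cluster, so [e] is inserted between them. /t/ and /b/ form a stop–stop cluster, so [e] is inserted between them. /jineleupgatbuizf/ → jineleupegatebuizf.
Rule 2 (final cluster simplification): /f/ is the second consonant of a word-final cluster /zf/, so it deletes. /jineleupegatebuizf/ → jineleupegatebuiz.

jineleupegatebuiz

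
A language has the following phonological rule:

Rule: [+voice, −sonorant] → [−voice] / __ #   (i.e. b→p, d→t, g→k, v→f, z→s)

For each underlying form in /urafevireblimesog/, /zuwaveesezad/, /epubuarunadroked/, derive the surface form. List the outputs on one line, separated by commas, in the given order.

/urafevireblimesog/: /g/ is a voiced obstruent in word-final position, so it devoices to [k]. → [urafevireblimesok].
/zuwaveesezad/: /d/ is a voiced obstruent in word-final position, so it devoices to [t]. → [zuwaveesezat].
/epubuarunadroked/: /d/ is a voiced obstruent in word-final position, so it devoices to [t]. → [epubuarunadroket].

urafevireblimesok, zuwaveesezat, epubuarunadroket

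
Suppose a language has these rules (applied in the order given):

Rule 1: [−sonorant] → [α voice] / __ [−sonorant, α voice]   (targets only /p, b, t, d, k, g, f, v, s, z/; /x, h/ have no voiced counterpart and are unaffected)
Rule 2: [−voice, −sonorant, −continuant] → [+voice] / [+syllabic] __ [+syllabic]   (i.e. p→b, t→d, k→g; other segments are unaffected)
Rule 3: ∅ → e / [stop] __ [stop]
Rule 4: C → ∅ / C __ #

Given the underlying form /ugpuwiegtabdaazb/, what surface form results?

Rule 1 (regressive voicing assimilation): /g/ precedes the voiceless obstruent /p/, so it devoices to [k] by assimilation. /g/ precedes the voiceless obstruent /t/, so it devoices to [k] by assimilation. /ugpuwiegtabdaazb/ → ukpuwiektabdaazb.
Rule 2 (intervocalic voicing): no segment meets the environment; /ukpuwiektabdaazb/ is unchanged.
Rule 3 (stop-cluster e-epenthesis): /k/ and /p/ form a stop–stop cluster, so [e] is inserted between them. /k/ and /t/ form a stop–stop cluster, so [e] is inserted between them. /b/ and /d/ form a stop–stop cluster, so [e] is inserted between them. /ukpuwiektabdaazb/ → ukepuwieketabedaazb.
Rule 4 (final cluster simplification): /b/ is the second consonant of a word-final cluster /zb/, so it deletes. /ukepuwieketabedaazb/ → ukepuwieketabedaaz.

ukepuwieketabedaaz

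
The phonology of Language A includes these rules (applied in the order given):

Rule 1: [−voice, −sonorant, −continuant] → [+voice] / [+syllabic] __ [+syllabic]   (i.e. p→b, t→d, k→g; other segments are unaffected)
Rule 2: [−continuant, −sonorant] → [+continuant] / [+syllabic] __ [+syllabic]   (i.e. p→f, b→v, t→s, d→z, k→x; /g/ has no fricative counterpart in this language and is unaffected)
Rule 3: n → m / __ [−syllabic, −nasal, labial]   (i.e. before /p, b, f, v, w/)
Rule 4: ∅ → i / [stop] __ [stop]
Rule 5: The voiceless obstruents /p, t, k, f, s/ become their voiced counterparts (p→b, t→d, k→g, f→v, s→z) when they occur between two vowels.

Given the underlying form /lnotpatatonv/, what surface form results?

Rule 1 (intervocalic voicing): /t/ is a voiceless stop between vowels /a/ and /a/, so it voices to [d]. /t/ is a voiceless stop between vowels /a/ and /o/, so it voices to [d]. /lnotpatatonv/ → lnotpadadonv.
Rule 2 (intervocalic spirantization): /d/ is a stop between vowels /a/ and /a/, so it spirantizes to the fricative [z]. /d/ is a stop between vowels /a/ and /o/, so it spirantizes to the fricative [z]. /lnotpadadonv/ → lnotpazazonv.
Rule 3 (nasal place assimilation): /n/ precedes the labial consonant /v/, so it assimilates in place to [m]. /lnotpazazonv/ → lnotpazazomv.
Rule 4 (stop-cluster i-epenthesis): /t/ and /p/ form a stop–stop cluster, so [i] is inserted between them. /lnotpazazomv/ → lnotipazazomv.
Rule 5 (intervocalic voicing): /t/ is a voiceless obstruent between vowels /o/ and /i/, so it voices to [d]. /p/ is a voiceless obstruent between vowels /i/ and /a/, so it voices to [b]. /lnotipazazomv/ → lnodibazazomv.

lnodibazazomv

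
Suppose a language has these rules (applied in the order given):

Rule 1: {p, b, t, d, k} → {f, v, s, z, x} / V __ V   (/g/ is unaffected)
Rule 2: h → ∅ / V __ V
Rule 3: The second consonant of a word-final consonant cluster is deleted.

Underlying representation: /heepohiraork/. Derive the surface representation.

Rule 1 (intervocalic spirantization): /p/ is a stop between vowels /e/ and /o/, so it spirantizes to the fricative [f]. /heepohiraork/ → heefohiraork.
Rule 2 (intervocalic h-deletion): /h/ occurs between vowels /o/ and /i/, so it deletes. /heefohiraork/ → heefoiraork.
Rule 3 (final cluster simplification): /k/ is the second consonant of a word-final cluster /rk/, so it deletes. /heefoiraork/ → heefoiraor.

heefoiraor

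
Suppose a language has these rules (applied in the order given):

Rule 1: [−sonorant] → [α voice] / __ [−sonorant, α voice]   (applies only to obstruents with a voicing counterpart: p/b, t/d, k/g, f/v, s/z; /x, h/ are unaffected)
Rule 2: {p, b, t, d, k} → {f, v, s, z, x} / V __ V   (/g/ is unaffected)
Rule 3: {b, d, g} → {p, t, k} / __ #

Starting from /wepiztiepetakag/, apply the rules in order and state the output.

Rule 1 (regressive voicing assimilation): /z/ precedes the voiceless obstruent /t/, so it devoices to [s] by assimilation. /wepiztiepetakag/ → wepistiepetakag.
Rule 2 (intervocalic spirantization): /p/ is a stop between vowels /e/ and /i/, so it spirantizes to the fricative [f]. /p/ is a stop between vowels /e/ and /e/, so it spirantizes to the fricative [f]. /t/ is a stop between vowels /e/ and /a/, so it spirantizes to the fricative [s]. /k/ is a stop between vowels /a/ and /a/, so it spirantizes to the fricative [x]. /wepistiepetakag/ → wefistiefesaxag.
Rule 3 (final devoicing): /g/ is a voiced stop in word-final position, so it devoices to [k]. /wefistiefesaxag/ → wefistiefesaxak.

wefistiefesaxak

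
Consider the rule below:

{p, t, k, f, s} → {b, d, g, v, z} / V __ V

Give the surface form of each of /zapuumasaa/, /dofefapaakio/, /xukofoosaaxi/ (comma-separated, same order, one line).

/zapuumasaa/: /p/ is a voiceless obstruent between vowels /a/ and /u/, so it voices to [b]. /s/ is a voiceless obstruent between vowels /a/ and /a/, so it voices to [z]. → [zabuumazaa].
/dofefapaakio/: /f/ is a voiceless obstruent between vowels /o/ and /e/, so it voices to [v]. /f/ is a voiceless obstruent between vowels /e/ and /a/, so it voices to [v]. /p/ is a voiceless obstruent between vowels /a/ and /a/, so it voices to [b]. /k/ is a voiceless obstruent between vowels /a/ and /i/, so it voices to [g]. → [dovevabaagio].
/xukofoosaaxi/: /k/ is a voiceless obstruent between vowels /u/ and /o/, so it voices to [g]. /f/ is a voiceless obstruent between vowels /o/ and /o/, so it voices to [v]. /s/ is a voiceless obstruent between vowels /o/ and /a/, so it voices to [z]. → [xugovoozaaxi].

zabuumazaa, dovevabaagio, xugovoozaaxi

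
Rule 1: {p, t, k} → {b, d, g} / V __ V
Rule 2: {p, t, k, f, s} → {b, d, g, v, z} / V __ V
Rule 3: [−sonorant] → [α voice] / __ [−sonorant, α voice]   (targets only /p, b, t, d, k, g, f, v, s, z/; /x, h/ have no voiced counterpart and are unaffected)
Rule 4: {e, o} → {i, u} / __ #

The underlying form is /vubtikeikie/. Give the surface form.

vuptigeigii

Rule 1 (intervocalic voicing): /k/ is a voiceless stop between vowels /i/ and /e/, so it voices to [g]. /k/ is a voiceless stop between vowels /i/ and /i/, so it voices to [g]. /vubtikeikie/ → vubtigeigie.
Rule 2 (intervocalic voicing): no segment meets the environment; /vubtigeigie/ is unchanged.
Rule 3 (regressive voicing assimilation): /b/ precedes the voiceless obstruent /t/, so it devoices to [p] by assimilation. /vubtigeigie/ → vuptigeigie.
Rule 4 (final vowel raising): /e/ is a mid vowel in word-final position, so it raises to [i]. /vuptigeigie/ → vuptigeigii.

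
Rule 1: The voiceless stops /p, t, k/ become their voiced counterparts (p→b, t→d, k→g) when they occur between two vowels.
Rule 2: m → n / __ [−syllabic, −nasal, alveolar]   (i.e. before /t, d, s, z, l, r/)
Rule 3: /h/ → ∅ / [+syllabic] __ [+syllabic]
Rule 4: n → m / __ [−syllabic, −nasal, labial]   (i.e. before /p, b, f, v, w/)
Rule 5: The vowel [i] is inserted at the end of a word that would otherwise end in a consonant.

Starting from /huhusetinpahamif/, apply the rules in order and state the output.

Rule 1 (intervocalic voicing): /t/ is a voiceless stop between vowels /e/ and /i/, so it voices to [d]. /huhusetinpahamif/ → huhusedinpahamif.
Rule 2 (nasal place assimilation): no segment meets the environment; /huhusedinpahamif/ is unchanged.
Rule 3 (intervocalic h-deletion): /h/ occurs between vowels /u/ and /u/, so it deletes. /h/ occurs between vowels /a/ and /a/, so it deletes. /huhusedinpahamif/ → huusedinpaamif.
Rule 4 (nasal place assimilation): /n/ precedes the labial consonant /p/, so it assimilates in place to [m]. /huusedinpaamif/ → huusedimpaamif.
Rule 5 (final i-epenthesis): the form ends in the consonant /f/, so [i] is inserted word-finally. /huusedimpaamif/ → huusedimpaamifi.

huusedimpaamifi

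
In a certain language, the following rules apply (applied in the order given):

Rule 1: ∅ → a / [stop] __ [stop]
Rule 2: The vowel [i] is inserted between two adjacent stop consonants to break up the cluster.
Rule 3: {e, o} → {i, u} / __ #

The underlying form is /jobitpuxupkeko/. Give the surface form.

jobitapuxupakeku

Rule 1 (stop-cluster a-epenthesis): /t/ and /p/ form a stop–stop cluster, so [a] is inserted between them. /p/ and /k/ form a stop–stop cluster, so [a] is inserted between them. /jobitpuxupkeko/ → jobitapuxupakeko.
Rule 2 (stop-cluster i-epenthesis): no segment meets the environment; /jobitapuxupakeko/ is unchanged.
Rule 3 (final vowel raising): /o/ is a mid vowel in word-final position, so it raises to [u]. /jobitapuxupakeko/ → jobitapuxupakeku.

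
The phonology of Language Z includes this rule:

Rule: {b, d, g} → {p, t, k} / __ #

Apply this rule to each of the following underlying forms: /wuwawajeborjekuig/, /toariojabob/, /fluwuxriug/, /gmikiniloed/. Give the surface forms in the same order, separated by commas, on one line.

/wuwawajeborjekuig/: /g/ is a voiced stop in word-final position, so it devoices to [k]. → [wuwawajeborjekuik].
/toariojabob/: /b/ is a voiced stop in word-final position, so it devoices to [p]. → [toariojabop].
/fluwuxriug/: /g/ is a voiced stop in word-final position, so it devoices to [k]. → [fluwuxriuk].
/gmikiniloed/: /d/ is a voiced stop in word-final position, so it devoices to [t]. → [gmikiniloet].

wuwawajeborjekuik, toariojabop, fluwuxriuk, gmikiniloet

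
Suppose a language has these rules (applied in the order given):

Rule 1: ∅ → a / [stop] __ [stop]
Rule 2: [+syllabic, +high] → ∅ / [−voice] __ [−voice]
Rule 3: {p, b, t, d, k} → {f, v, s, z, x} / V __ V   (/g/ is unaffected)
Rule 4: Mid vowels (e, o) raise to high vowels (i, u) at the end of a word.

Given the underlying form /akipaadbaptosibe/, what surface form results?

Rule 1 (stop-cluster a-epenthesis): /d/ and /b/ form a stop–stop cluster, so [a] is inserted between them. /p/ and /t/ form a stop–stop cluster, so [a] is inserted between them. /akipaadbaptosibe/ → akipaadabapatosibe.
Rule 2 (high vowel syncope): /i/ is a high vowel flanked by voiceless consonants /k/ and /p/, so it deletes. /akipaadabapatosibe/ → akpaadabapatosibe.
Rule 3 (intervocalic spirantization): /d/ is a stop between vowels /a/ and /a/, so it spirantizes to the fricative [z]. /b/ is a stop between vowels /a/ and /a/, so it spirantizes to the fricative [v]. /p/ is a stop between vowels /a/ and /a/, so it spirantizes to the fricative [f]. /t/ is a stop between vowels /a/ and /o/, so it spirantizes to the fricative [s]. /b/ is a stop between vowels /i/ and /e/, so it spirantizes to the fricative [v]. /akpaadabapatosibe/ → akpaazavafasosive.
Rule 4 (final vowel raising): /e/ is a mid vowel in word-final position, so it raises to [i]. /akpaazavafasosive/ → akpaazavafasosivi.

akpaazavafasosivi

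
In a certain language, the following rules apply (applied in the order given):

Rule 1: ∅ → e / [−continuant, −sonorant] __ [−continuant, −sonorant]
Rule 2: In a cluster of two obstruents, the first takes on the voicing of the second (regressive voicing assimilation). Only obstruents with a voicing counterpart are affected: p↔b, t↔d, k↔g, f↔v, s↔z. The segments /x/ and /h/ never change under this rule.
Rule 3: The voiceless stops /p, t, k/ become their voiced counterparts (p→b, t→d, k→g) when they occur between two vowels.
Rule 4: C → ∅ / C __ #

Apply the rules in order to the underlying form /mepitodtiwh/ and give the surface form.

Rule 1 (stop-cluster e-epenthesis): /d/ and /t/ form a stop–stop cluster, so [e] is inserted between them. /mepitodtiwh/ → mepitodetiwh.
Rule 2 (regressive voicing assimilation): no segment meets the environment; /mepitodetiwh/ is unchanged.
Rule 3 (intervocalic voicing): /p/ is a voiceless stop between vowels /e/ and /i/, so it voices to [b]. /t/ is a voiceless stop between vowels /i/ and /o/, so it voices to [d]. /t/ is a voiceless stop between vowels /e/ and /i/, so it voices to [d]. /mepitodetiwh/ → mebidodediwh.
Rule 4 (final cluster simplification): /h/ is the second consonant of a word-final cluster /wh/, so it deletes. /mebidodediwh/ → mebidodediw.

mebidodediw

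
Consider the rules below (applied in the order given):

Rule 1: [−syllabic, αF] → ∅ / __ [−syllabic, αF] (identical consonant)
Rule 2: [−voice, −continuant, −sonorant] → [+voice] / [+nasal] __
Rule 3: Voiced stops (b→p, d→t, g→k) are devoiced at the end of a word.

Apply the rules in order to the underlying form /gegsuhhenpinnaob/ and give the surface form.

Rule 1 (degemination): /hh/ is a geminate; the first /h/ deletes. /nn/ is a geminate; the first /n/ deletes. /gegsuhhenpinnaob/ → gegsuhenpinaob.
Rule 2 (post-nasal voicing): /p/ is a voiceless stop immediately after the nasal /n/, so it voices to [b]. /gegsuhenpinaob/ → gegsuhenbinaob.
Rule 3 (final devoicing): /b/ is a voiced stop in word-final position, so it devoices to [p]. /gegsuhenbinaob/ → gegsuhenbinaop.

gegsuhenbinaop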